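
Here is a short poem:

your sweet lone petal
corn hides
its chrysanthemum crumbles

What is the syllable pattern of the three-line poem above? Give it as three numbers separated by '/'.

Line 1: your(1) + sweet(1) + lone(1) + petal(2) = 5
Line 2: corn(1) + hides(1) = 2
Line 3: its(1) + chrysanthemum(4) + crumbles(2) = 7

5/2/7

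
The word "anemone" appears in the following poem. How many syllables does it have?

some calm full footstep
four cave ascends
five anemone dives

4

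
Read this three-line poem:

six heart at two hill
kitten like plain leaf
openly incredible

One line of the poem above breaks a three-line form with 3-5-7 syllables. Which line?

The first line

Line 1: six(1) + heart(1) + at(1) + two(1) + hill(1) = 5 (expected 3)
Line 2: kitten(2) + like(1) + plain(1) + leaf(1) = 5 ✓
Line 3: openly(3) + incredible(4) = 7 ✓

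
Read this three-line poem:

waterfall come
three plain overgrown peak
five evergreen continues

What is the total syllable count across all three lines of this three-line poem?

17

Line 1: "waterfall come": 3+1 = 4
Line 2: "three plain overgrown peak": 1+1+3+1 = 6
Line 3: "five evergreen continues": 1+3+3 = 7
Total: 4 + 6 + 7 = 17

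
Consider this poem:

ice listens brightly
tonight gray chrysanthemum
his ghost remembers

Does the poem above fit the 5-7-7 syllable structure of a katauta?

Line 1: ice (1), listens (2), brightly (2) → 5 ✓
Line 2: tonight (2), gray (1), chrysanthemum (4) → 7 ✓
Line 3: his (1), ghost (1), remembers (3) → 5 (expected 7)

No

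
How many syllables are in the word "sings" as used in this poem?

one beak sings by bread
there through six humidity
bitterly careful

1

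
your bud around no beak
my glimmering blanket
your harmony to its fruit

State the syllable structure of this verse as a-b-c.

Line 1: "your bud around no beak": 1+1+2+1+1 = 6
Line 2: "my glimmering blanket": 1+3+2 = 6
Line 3: "your harmony to its fruit": 1+3+1+1+1 = 7

6-6-7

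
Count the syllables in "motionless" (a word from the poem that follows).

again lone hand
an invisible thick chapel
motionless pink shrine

3

"motionless" has 3 syllables.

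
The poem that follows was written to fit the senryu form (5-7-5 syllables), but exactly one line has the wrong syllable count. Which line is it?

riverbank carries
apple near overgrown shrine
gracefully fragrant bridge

Line 1: riverbank (3), carries (2) → 5 ✓
Line 2: apple (2), near (1), overgrown (3), shrine (1) → 7 ✓
Line 3: gracefully (3), fragrant (2), bridge (1) → 6 (expected 5)

Line 3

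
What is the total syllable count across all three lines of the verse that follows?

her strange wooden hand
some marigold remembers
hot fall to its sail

Line 1: her(1) + strange(1) + wooden(2) + hand(1) = 5
Line 2: some(1) + marigold(3) + remembers(3) = 7
Line 3: hot(1) + fall(1) + to(1) + its(1) + sail(1) = 5
Total: 5 + 7 + 5 = 17

17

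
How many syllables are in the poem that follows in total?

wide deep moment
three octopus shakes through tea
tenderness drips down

16

Line 1: wide(1) + deep(1) + moment(2) = 4
Line 2: three(1) + octopus(3) + shakes(1) + through(1) + tea(1) = 7
Line 3: tenderness(3) + drips(1) + down(1) = 5
Total: 4 + 7 + 5 = 16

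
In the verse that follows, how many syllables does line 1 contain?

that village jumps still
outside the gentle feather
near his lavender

5

Line 1: "that village jumps still": 1+2+1+1 = 5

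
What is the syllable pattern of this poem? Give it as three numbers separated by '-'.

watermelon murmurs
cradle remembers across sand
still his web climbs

6-8-4

Line 1: "watermelon murmurs": 4+2 = 6
Line 2: "cradle remembers across sand": 2+3+2+1 = 8
Line 3: "still his web climbs": 1+1+1+1 = 4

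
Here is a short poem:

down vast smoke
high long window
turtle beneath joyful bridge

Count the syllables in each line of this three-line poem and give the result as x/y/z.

3/4/7

Line 1: down (1), vast (1), smoke (1) → 3
Line 2: high (1), long (1), window (2) → 4
Line 3: turtle (2), beneath (2), joyful (2), bridge (1) → 7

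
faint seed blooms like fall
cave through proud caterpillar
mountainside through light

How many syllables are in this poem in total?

Line 1: "faint seed blooms like fall": 1+1+1+1+1 = 5
Line 2: "cave through proud caterpillar": 1+1+1+4 = 7
Line 3: "mountainside through light": 3+1+1 = 5
Total: 5 + 7 + 5 = 17

17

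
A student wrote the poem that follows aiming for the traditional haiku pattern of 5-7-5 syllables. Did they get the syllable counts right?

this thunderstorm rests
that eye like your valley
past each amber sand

No

Line 1: "this thunderstorm rests": 1+3+1 = 5 ✓
Line 2: "that eye like your valley": 1+1+1+1+2 = 6 (expected 7)
Line 3: "past each amber sand": 1+1+2+1 = 5 ✓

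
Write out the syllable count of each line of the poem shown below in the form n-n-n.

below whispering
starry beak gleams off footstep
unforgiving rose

5-7-5

Line 1: below(2) + whispering(3) = 5
Line 2: starry(2) + beak(1) + gleams(1) + off(1) + footstep(2) = 7
Line 3: unforgiving(4) + rose(1) = 5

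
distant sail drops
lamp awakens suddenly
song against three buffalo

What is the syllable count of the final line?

7

The final line: "song against three buffalo": 1+2+1+3 = 7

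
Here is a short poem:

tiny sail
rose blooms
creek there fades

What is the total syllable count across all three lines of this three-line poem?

8

Line 1: tiny(2) + sail(1) = 3
Line 2: rose(1) + blooms(1) = 2
Line 3: creek(1) + there(1) + fades(1) = 3
Total: 3 + 2 + 3 = 8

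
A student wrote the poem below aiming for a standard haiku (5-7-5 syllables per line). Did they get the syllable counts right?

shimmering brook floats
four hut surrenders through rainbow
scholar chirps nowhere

Line 1: shimmering(3) + brook(1) + floats(1) = 5 ✓
Line 2: four(1) + hut(1) + surrenders(3) + through(1) + rainbow(2) = 8 (expected 7)
Line 3: scholar(2) + chirps(1) + nowhere(2) = 5 ✓

No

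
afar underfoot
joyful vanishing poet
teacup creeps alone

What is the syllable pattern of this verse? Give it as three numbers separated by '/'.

Line 1: afar (2), underfoot (3) → 5
Line 2: joyful (2), vanishing (3), poet (2) → 7
Line 3: teacup (2), creeps (1), alone (2) → 5

5/7/5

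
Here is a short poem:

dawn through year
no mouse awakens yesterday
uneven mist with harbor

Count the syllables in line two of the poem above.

8

Line two: no(1) + mouse(1) + awakens(3) + yesterday(3) = 8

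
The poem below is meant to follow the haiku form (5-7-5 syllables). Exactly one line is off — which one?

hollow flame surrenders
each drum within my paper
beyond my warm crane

The first line

Line 1: hollow (2), flame (1), surrenders (3) → 6 (expected 5)
Line 2: each (1), drum (1), within (2), my (1), paper (2) → 7 ✓
Line 3: beyond (2), my (1), warm (1), crane (1) → 5 ✓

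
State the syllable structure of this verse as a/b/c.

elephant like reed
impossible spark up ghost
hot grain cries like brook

Line 1: elephant(3) + like(1) + reed(1) = 5
Line 2: impossible(4) + spark(1) + up(1) + ghost(1) = 7
Line 3: hot(1) + grain(1) + cries(1) + like(1) + brook(1) = 5

5/7/5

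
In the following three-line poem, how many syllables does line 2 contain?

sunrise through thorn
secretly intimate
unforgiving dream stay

6

Line 2: "secretly intimate": 3+3 = 6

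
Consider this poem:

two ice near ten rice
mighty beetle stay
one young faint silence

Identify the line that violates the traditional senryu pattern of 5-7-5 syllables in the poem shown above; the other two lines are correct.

Line 1: two (1), ice (1), near (1), ten (1), rice (1) → 5 ✓
Line 2: mighty (2), beetle (2), stay (1) → 5 (expected 7)
Line 3: one (1), young (1), faint (1), silence (2) → 5 ✓

The second line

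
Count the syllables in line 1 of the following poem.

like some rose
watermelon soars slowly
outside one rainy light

Line 1: like(1) + some(1) + rose(1) = 3

3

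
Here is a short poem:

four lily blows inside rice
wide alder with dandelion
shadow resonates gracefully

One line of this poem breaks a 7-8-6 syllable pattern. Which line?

Line 3

Line 1: four(1) + lily(2) + blows(1) + inside(2) + rice(1) = 7 ✓
Line 2: wide(1) + alder(2) + with(1) + dandelion(4) = 8 ✓
Line 3: shadow(2) + resonates(3) + gracefully(3) = 8 (expected 6)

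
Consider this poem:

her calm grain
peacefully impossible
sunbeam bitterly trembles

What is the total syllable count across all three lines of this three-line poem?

17

Line 1: "her calm grain": 1+1+1 = 3
Line 2: "peacefully impossible": 3+4 = 7
Line 3: "sunbeam bitterly trembles": 2+3+2 = 7
Total: 3 + 7 + 7 = 17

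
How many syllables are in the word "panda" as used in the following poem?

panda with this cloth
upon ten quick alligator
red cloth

2

"panda" has 2 syllables.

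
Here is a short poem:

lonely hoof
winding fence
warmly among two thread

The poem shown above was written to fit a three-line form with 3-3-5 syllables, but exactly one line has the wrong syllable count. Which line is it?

Line 3

Line 1: "lonely hoof": 2+1 = 3 ✓
Line 2: "winding fence": 2+1 = 3 ✓
Line 3: "warmly among two thread": 2+2+1+1 = 6 (expected 5)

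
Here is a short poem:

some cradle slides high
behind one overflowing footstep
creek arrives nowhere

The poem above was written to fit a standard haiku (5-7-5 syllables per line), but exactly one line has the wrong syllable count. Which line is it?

Line 1: some(1) + cradle(2) + slides(1) + high(1) = 5 ✓
Line 2: behind(2) + one(1) + overflowing(4) + footstep(2) = 9 (expected 7)
Line 3: creek(1) + arrives(2) + nowhere(2) = 5 ✓

Line 2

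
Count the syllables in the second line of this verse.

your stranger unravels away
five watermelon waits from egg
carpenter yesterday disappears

The second line: five (1), watermelon (4), waits (1), from (1), egg (1) → 8

8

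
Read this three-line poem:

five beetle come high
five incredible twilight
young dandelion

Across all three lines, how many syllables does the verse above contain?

Line 1: "five beetle come high": 1+2+1+1 = 5
Line 2: "five incredible twilight": 1+4+2 = 7
Line 3: "young dandelion": 1+4 = 5
Total: 5 + 7 + 5 = 17

17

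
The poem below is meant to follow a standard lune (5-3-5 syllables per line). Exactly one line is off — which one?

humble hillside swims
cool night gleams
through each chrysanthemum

Line 1: humble(2) + hillside(2) + swims(1) = 5 ✓
Line 2: cool(1) + night(1) + gleams(1) = 3 ✓
Line 3: through(1) + each(1) + chrysanthemum(4) = 6 (expected 5)

The third line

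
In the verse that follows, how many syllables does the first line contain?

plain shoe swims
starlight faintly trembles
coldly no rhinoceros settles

The first line: "plain shoe swims": 1+1+1 = 3

3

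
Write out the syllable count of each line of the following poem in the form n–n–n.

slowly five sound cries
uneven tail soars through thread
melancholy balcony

Line 1: slowly (2), five (1), sound (1), cries (1) → 5
Line 2: uneven (3), tail (1), soars (1), through (1), thread (1) → 7
Line 3: melancholy (4), balcony (3) → 7

5–7–7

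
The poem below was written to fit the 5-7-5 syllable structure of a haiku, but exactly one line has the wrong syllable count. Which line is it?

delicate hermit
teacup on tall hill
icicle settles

Line 2

Line 1: delicate(3) + hermit(2) = 5 ✓
Line 2: teacup(2) + on(1) + tall(1) + hill(1) = 5 (expected 7)
Line 3: icicle(3) + settles(2) = 5 ✓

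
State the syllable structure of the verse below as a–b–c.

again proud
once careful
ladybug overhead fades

3–3–7

Line 1: again(2) + proud(1) = 3
Line 2: once(1) + careful(2) = 3
Line 3: ladybug(3) + overhead(3) + fades(1) = 7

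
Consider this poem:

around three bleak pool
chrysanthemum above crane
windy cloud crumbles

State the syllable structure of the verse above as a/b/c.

5/7/5

Line 1: around (2), three (1), bleak (1), pool (1) → 5
Line 2: chrysanthemum (4), above (2), crane (1) → 7
Line 3: windy (2), cloud (1), crumbles (2) → 5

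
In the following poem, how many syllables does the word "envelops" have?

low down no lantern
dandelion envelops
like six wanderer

3

"envelops" has 3 syllables.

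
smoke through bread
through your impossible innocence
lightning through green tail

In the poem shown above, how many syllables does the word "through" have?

1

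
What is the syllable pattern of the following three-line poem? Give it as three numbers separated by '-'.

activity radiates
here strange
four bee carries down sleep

Line 1: activity (4), radiates (3) → 7
Line 2: here (1), strange (1) → 2
Line 3: four (1), bee (1), carries (2), down (1), sleep (1) → 6

7-2-6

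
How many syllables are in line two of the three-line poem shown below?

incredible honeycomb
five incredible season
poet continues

Line two: "five incredible season": 1+4+2 = 7

7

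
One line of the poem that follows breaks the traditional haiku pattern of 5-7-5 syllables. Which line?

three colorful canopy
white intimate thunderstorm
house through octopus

Line 1

Line 1: three (1), colorful (3), canopy (3) → 7 (expected 5)
Line 2: white (1), intimate (3), thunderstorm (3) → 7 ✓
Line 3: house (1), through (1), octopus (3) → 5 ✓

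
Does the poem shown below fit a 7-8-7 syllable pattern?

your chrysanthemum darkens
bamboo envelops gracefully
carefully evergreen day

Line 1: your (1), chrysanthemum (4), darkens (2) → 7 ✓
Line 2: bamboo (2), envelops (3), gracefully (3) → 8 ✓
Line 3: carefully (3), evergreen (3), day (1) → 7 ✓

Yes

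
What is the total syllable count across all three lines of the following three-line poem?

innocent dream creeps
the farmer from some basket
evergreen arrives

Line 1: innocent (3), dream (1), creeps (1) → 5
Line 2: the (1), farmer (2), from (1), some (1), basket (2) → 7
Line 3: evergreen (3), arrives (2) → 5
Total: 5 + 7 + 5 = 17

17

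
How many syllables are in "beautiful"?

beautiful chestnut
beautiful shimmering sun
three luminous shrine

3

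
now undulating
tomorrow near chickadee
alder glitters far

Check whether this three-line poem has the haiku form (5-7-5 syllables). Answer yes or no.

Line 1: now (1), undulating (4) → 5 ✓
Line 2: tomorrow (3), near (1), chickadee (3) → 7 ✓
Line 3: alder (2), glitters (2), far (1) → 5 ✓

Yes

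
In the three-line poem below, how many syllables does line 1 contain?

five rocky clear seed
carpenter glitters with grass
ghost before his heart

Line 1: five (1), rocky (2), clear (1), seed (1) → 5

5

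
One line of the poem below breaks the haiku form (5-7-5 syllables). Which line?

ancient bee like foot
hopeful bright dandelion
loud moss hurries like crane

Line 1: "ancient bee like foot": 2+1+1+1 = 5 ✓
Line 2: "hopeful bright dandelion": 2+1+4 = 7 ✓
Line 3: "loud moss hurries like crane": 1+1+2+1+1 = 6 (expected 5)

The third line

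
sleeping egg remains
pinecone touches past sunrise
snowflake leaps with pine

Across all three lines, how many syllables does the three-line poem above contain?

Line 1: sleeping(2) + egg(1) + remains(2) = 5
Line 2: pinecone(2) + touches(2) + past(1) + sunrise(2) = 7
Line 3: snowflake(2) + leaps(1) + with(1) + pine(1) = 5
Total: 5 + 7 + 5 = 17

17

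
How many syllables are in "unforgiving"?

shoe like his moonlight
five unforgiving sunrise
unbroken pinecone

4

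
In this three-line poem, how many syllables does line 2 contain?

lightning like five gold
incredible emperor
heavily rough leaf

Line 2: incredible (4), emperor (3) → 7

7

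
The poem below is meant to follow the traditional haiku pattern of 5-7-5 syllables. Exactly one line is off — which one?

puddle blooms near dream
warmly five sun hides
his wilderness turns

Line 1: puddle(2) + blooms(1) + near(1) + dream(1) = 5 ✓
Line 2: warmly(2) + five(1) + sun(1) + hides(1) = 5 (expected 7)
Line 3: his(1) + wilderness(3) + turns(1) = 5 ✓

The second line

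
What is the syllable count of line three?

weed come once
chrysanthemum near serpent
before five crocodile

Line three: before (2), five (1), crocodile (3) → 6

6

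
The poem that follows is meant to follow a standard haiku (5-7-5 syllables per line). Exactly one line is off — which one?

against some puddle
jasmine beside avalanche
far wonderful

The third line

Line 1: "against some puddle": 2+1+2 = 5 ✓
Line 2: "jasmine beside avalanche": 2+2+3 = 7 ✓
Line 3: "far wonderful": 1+3 = 4 (expected 5)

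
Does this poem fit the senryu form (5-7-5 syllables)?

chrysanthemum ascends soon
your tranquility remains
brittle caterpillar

No

Line 1: chrysanthemum(4) + ascends(2) + soon(1) = 7 (expected 5)
Line 2: your(1) + tranquility(4) + remains(2) = 7 ✓
Line 3: brittle(2) + caterpillar(4) = 6 (expected 5)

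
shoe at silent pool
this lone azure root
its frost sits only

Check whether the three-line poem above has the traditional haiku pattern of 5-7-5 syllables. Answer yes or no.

No

Line 1: "shoe at silent pool": 1+1+2+1 = 5 ✓
Line 2: "this lone azure root": 1+1+2+1 = 5 (expected 7)
Line 3: "its frost sits only": 1+1+1+2 = 5 ✓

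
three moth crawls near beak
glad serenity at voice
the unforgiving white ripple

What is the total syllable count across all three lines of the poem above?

20

Line 1: three (1), moth (1), crawls (1), near (1), beak (1) → 5
Line 2: glad (1), serenity (4), at (1), voice (1) → 7
Line 3: the (1), unforgiving (4), white (1), ripple (2) → 8
Total: 5 + 7 + 8 = 20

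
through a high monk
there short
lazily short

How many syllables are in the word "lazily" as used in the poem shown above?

3

"lazily" has 3 syllables.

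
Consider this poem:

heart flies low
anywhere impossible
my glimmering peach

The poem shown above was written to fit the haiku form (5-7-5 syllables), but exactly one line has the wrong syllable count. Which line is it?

Line 1: heart (1), flies (1), low (1) → 3 (expected 5)
Line 2: anywhere (3), impossible (4) → 7 ✓
Line 3: my (1), glimmering (3), peach (1) → 5 ✓

The first line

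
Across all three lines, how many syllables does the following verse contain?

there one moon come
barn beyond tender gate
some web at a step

15

Line 1: there (1), one (1), moon (1), come (1) → 4
Line 2: barn (1), beyond (2), tender (2), gate (1) → 6
Line 3: some (1), web (1), at (1), a (1), step (1) → 5
Total: 4 + 6 + 5 = 15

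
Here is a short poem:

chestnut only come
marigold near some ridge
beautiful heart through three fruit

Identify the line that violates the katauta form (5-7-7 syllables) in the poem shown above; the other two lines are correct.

Line 1: "chestnut only come": 2+2+1 = 5 ✓
Line 2: "marigold near some ridge": 3+1+1+1 = 6 (expected 7)
Line 3: "beautiful heart through three fruit": 3+1+1+1+1 = 7 ✓

Line 2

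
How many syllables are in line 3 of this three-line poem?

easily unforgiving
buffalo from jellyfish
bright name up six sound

5

Line 3: "bright name up six sound": 1+1+1+1+1 = 5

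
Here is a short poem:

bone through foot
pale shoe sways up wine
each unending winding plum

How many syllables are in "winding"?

2

"winding" has 2 syllables.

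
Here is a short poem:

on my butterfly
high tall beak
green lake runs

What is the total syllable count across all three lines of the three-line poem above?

11

Line 1: "on my butterfly": 1+1+3 = 5
Line 2: "high tall beak": 1+1+1 = 3
Line 3: "green lake runs": 1+1+1 = 3
Total: 5 + 3 + 3 = 11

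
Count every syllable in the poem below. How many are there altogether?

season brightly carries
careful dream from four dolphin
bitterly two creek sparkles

Line 1: season (2), brightly (2), carries (2) → 6
Line 2: careful (2), dream (1), from (1), four (1), dolphin (2) → 7
Line 3: bitterly (3), two (1), creek (1), sparkles (2) → 7
Total: 6 + 7 + 7 = 20

20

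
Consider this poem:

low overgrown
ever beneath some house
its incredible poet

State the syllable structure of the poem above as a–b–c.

Line 1: low(1) + overgrown(3) = 4
Line 2: ever(2) + beneath(2) + some(1) + house(1) = 6
Line 3: its(1) + incredible(4) + poet(2) = 7

4–6–7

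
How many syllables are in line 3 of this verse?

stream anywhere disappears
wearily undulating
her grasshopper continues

7

Line 3: "her grasshopper continues": 1+3+3 = 7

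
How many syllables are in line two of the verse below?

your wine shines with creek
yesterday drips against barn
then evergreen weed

7

Line two: yesterday(3) + drips(1) + against(2) + barn(1) = 7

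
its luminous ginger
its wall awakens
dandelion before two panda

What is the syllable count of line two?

5

Line two: "its wall awakens": 1+1+3 = 5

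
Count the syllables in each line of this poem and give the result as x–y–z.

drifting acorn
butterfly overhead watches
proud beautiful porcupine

Line 1: drifting (2), acorn (2) → 4
Line 2: butterfly (3), overhead (3), watches (2) → 8
Line 3: proud (1), beautiful (3), porcupine (3) → 7

4–8–7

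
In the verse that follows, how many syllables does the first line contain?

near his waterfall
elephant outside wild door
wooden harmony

The first line: near (1), his (1), waterfall (3) → 5

5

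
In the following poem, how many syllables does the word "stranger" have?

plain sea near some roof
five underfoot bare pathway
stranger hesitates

2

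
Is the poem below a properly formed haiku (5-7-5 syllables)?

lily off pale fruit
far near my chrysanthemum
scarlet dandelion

Line 1: lily (2), off (1), pale (1), fruit (1) → 5 ✓
Line 2: far (1), near (1), my (1), chrysanthemum (4) → 7 ✓
Line 3: scarlet (2), dandelion (4) → 6 (expected 5)

No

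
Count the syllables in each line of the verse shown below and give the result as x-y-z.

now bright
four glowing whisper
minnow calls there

Line 1: "now bright": 1+1 = 2
Line 2: "four glowing whisper": 1+2+2 = 5
Line 3: "minnow calls there": 2+1+1 = 4

2-5-4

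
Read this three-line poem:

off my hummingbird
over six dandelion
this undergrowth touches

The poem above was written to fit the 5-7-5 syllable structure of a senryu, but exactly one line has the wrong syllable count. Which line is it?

Line 1: off (1), my (1), hummingbird (3) → 5 ✓
Line 2: over (2), six (1), dandelion (4) → 7 ✓
Line 3: this (1), undergrowth (3), touches (2) → 6 (expected 5)

Line 3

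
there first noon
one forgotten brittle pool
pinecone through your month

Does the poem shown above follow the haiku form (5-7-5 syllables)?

Line 1: "there first noon": 1+1+1 = 3 (expected 5)
Line 2: "one forgotten brittle pool": 1+3+2+1 = 7 ✓
Line 3: "pinecone through your month": 2+1+1+1 = 5 ✓

No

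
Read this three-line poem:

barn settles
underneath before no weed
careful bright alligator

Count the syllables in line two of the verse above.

Line two: underneath (3), before (2), no (1), weed (1) → 7

7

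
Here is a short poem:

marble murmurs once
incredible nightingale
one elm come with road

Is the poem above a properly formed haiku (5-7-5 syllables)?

Yes

Line 1: marble(2) + murmurs(2) + once(1) = 5 ✓
Line 2: incredible(4) + nightingale(3) = 7 ✓
Line 3: one(1) + elm(1) + come(1) + with(1) + road(1) = 5 ✓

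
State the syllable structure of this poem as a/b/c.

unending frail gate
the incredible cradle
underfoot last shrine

5/7/5

Line 1: "unending frail gate": 3+1+1 = 5
Line 2: "the incredible cradle": 1+4+2 = 7
Line 3: "underfoot last shrine": 3+1+1 = 5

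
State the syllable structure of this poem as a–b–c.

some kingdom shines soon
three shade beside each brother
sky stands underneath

Line 1: some(1) + kingdom(2) + shines(1) + soon(1) = 5
Line 2: three(1) + shade(1) + beside(2) + each(1) + brother(2) = 7
Line 3: sky(1) + stands(1) + underneath(3) = 5

5–7–5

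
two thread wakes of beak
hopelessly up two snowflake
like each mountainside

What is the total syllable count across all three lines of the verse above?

Line 1: "two thread wakes of beak": 1+1+1+1+1 = 5
Line 2: "hopelessly up two snowflake": 3+1+1+2 = 7
Line 3: "like each mountainside": 1+1+3 = 5
Total: 5 + 7 + 5 = 17

17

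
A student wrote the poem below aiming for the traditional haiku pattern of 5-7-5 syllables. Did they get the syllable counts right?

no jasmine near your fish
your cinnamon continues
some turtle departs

Line 1: "no jasmine near your fish": 1+2+1+1+1 = 6 (expected 5)
Line 2: "your cinnamon continues": 1+3+3 = 7 ✓
Line 3: "some turtle departs": 1+2+2 = 5 ✓

No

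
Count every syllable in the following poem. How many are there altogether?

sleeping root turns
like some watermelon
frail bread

12

Line 1: sleeping(2) + root(1) + turns(1) = 4
Line 2: like(1) + some(1) + watermelon(4) = 6
Line 3: frail(1) + bread(1) = 2
Total: 4 + 6 + 2 = 12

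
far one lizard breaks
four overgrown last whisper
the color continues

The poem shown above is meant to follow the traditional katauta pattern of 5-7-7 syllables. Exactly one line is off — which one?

Line 1: far (1), one (1), lizard (2), breaks (1) → 5 ✓
Line 2: four (1), overgrown (3), last (1), whisper (2) → 7 ✓
Line 3: the (1), color (2), continues (3) → 6 (expected 7)

Line 3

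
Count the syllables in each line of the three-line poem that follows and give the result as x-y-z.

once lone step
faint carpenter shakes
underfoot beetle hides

3-5-6

Line 1: "once lone step": 1+1+1 = 3
Line 2: "faint carpenter shakes": 1+3+1 = 5
Line 3: "underfoot beetle hides": 3+2+1 = 6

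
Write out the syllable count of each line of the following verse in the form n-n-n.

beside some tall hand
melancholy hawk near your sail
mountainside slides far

Line 1: "beside some tall hand": 2+1+1+1 = 5
Line 2: "melancholy hawk near your sail": 4+1+1+1+1 = 8
Line 3: "mountainside slides far": 3+1+1 = 5

5-8-5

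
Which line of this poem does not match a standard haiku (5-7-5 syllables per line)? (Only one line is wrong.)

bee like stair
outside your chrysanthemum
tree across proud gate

Line 1

Line 1: "bee like stair": 1+1+1 = 3 (expected 5)
Line 2: "outside your chrysanthemum": 2+1+4 = 7 ✓
Line 3: "tree across proud gate": 1+2+1+1 = 5 ✓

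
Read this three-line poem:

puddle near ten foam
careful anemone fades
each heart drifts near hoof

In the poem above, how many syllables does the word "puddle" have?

"puddle" has 2 syllables.

2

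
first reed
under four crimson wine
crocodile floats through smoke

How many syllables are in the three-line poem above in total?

14

Line 1: "first reed": 1+1 = 2
Line 2: "under four crimson wine": 2+1+2+1 = 6
Line 3: "crocodile floats through smoke": 3+1+1+1 = 6
Total: 2 + 6 + 6 = 14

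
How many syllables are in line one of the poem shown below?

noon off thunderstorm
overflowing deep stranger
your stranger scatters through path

5

Line one: noon(1) + off(1) + thunderstorm(3) = 5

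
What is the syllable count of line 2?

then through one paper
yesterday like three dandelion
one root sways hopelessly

9

Line 2: yesterday (3), like (1), three (1), dandelion (4) → 9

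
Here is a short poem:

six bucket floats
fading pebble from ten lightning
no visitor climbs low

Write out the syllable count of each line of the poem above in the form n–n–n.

Line 1: six(1) + bucket(2) + floats(1) = 4
Line 2: fading(2) + pebble(2) + from(1) + ten(1) + lightning(2) = 8
Line 3: no(1) + visitor(3) + climbs(1) + low(1) = 6

4–8–6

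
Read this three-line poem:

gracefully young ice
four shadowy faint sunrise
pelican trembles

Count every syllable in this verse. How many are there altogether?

17

Line 1: gracefully(3) + young(1) + ice(1) = 5
Line 2: four(1) + shadowy(3) + faint(1) + sunrise(2) = 7
Line 3: pelican(3) + trembles(2) = 5
Total: 5 + 7 + 5 = 17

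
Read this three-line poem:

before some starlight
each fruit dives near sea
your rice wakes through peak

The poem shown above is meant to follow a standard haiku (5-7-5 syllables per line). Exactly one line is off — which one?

Line 2

Line 1: before (2), some (1), starlight (2) → 5 ✓
Line 2: each (1), fruit (1), dives (1), near (1), sea (1) → 5 (expected 7)
Line 3: your (1), rice (1), wakes (1), through (1), peak (1) → 5 ✓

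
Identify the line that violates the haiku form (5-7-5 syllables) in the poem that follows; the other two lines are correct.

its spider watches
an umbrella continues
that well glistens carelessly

Line 1: its(1) + spider(2) + watches(2) = 5 ✓
Line 2: an(1) + umbrella(3) + continues(3) = 7 ✓
Line 3: that(1) + well(1) + glistens(2) + carelessly(3) = 7 (expected 5)

Line 3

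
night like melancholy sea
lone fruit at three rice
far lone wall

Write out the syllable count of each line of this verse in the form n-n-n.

7-5-3

Line 1: night (1), like (1), melancholy (4), sea (1) → 7
Line 2: lone (1), fruit (1), at (1), three (1), rice (1) → 5
Line 3: far (1), lone (1), wall (1) → 3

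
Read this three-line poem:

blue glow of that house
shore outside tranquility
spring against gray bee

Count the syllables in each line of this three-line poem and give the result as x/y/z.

Line 1: blue (1), glow (1), of (1), that (1), house (1) → 5
Line 2: shore (1), outside (2), tranquility (4) → 7
Line 3: spring (1), against (2), gray (1), bee (1) → 5

5/7/5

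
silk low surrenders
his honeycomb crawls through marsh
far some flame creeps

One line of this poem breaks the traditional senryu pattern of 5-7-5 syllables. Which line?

Line 3

Line 1: silk (1), low (1), surrenders (3) → 5 ✓
Line 2: his (1), honeycomb (3), crawls (1), through (1), marsh (1) → 7 ✓
Line 3: far (1), some (1), flame (1), creeps (1) → 4 (expected 5)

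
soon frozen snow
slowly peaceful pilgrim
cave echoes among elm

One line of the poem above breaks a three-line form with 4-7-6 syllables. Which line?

Line 1: soon(1) + frozen(2) + snow(1) = 4 ✓
Line 2: slowly(2) + peaceful(2) + pilgrim(2) = 6 (expected 7)
Line 3: cave(1) + echoes(2) + among(2) + elm(1) = 6 ✓

Line 2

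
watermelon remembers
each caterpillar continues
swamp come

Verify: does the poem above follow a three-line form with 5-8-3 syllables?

No

Line 1: "watermelon remembers": 4+3 = 7 (expected 5)
Line 2: "each caterpillar continues": 1+4+3 = 8 ✓
Line 3: "swamp come": 1+1 = 2 (expected 3)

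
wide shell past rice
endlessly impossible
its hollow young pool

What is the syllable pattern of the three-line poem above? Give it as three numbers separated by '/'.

4/7/5

Line 1: wide(1) + shell(1) + past(1) + rice(1) = 4
Line 2: endlessly(3) + impossible(4) = 7
Line 3: its(1) + hollow(2) + young(1) + pool(1) = 5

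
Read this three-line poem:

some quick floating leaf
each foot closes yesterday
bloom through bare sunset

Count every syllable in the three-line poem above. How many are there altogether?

17

Line 1: some (1), quick (1), floating (2), leaf (1) → 5
Line 2: each (1), foot (1), closes (2), yesterday (3) → 7
Line 3: bloom (1), through (1), bare (1), sunset (2) → 5
Total: 5 + 7 + 5 = 17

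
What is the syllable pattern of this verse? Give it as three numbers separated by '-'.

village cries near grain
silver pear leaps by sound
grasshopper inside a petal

Line 1: village (2), cries (1), near (1), grain (1) → 5
Line 2: silver (2), pear (1), leaps (1), by (1), sound (1) → 6
Line 3: grasshopper (3), inside (2), a (1), petal (2) → 8

5-6-8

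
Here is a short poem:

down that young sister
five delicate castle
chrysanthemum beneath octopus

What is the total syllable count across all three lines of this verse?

20

Line 1: down (1), that (1), young (1), sister (2) → 5
Line 2: five (1), delicate (3), castle (2) → 6
Line 3: chrysanthemum (4), beneath (2), octopus (3) → 9
Total: 5 + 6 + 9 = 20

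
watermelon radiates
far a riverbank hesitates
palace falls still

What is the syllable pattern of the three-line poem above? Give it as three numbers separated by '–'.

7–8–4

Line 1: watermelon (4), radiates (3) → 7
Line 2: far (1), a (1), riverbank (3), hesitates (3) → 8
Line 3: palace (2), falls (1), still (1) → 4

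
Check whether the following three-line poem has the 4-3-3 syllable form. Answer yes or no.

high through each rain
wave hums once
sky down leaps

Line 1: "high through each rain": 1+1+1+1 = 4 ✓
Line 2: "wave hums once": 1+1+1 = 3 ✓
Line 3: "sky down leaps": 1+1+1 = 3 ✓

Yes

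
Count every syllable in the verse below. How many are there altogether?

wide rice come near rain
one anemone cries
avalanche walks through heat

17

Line 1: "wide rice come near rain": 1+1+1+1+1 = 5
Line 2: "one anemone cries": 1+4+1 = 6
Line 3: "avalanche walks through heat": 3+1+1+1 = 6
Total: 5 + 6 + 6 = 17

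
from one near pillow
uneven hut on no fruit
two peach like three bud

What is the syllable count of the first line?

5

The first line: from(1) + one(1) + near(1) + pillow(2) = 5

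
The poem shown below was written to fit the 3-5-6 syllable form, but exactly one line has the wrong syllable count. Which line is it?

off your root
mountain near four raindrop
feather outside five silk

Line 1: off (1), your (1), root (1) → 3 ✓
Line 2: mountain (2), near (1), four (1), raindrop (2) → 6 (expected 5)
Line 3: feather (2), outside (2), five (1), silk (1) → 6 ✓

The second line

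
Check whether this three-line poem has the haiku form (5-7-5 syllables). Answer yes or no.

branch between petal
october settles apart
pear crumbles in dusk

Line 1: "branch between petal": 1+2+2 = 5 ✓
Line 2: "october settles apart": 3+2+2 = 7 ✓
Line 3: "pear crumbles in dusk": 1+2+1+1 = 5 ✓

Yes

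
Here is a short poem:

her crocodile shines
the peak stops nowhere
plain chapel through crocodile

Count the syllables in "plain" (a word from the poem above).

1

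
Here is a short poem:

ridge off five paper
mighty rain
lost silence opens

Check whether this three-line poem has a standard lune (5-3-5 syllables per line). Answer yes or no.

Line 1: ridge (1), off (1), five (1), paper (2) → 5 ✓
Line 2: mighty (2), rain (1) → 3 ✓
Line 3: lost (1), silence (2), opens (2) → 5 ✓

Yes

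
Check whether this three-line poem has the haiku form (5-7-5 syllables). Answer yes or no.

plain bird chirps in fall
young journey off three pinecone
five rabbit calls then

Yes

Line 1: "plain bird chirps in fall": 1+1+1+1+1 = 5 ✓
Line 2: "young journey off three pinecone": 1+2+1+1+2 = 7 ✓
Line 3: "five rabbit calls then": 1+2+1+1 = 5 ✓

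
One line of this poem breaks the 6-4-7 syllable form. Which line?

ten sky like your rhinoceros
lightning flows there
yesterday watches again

Line 1: ten (1), sky (1), like (1), your (1), rhinoceros (4) → 8 (expected 6)
Line 2: lightning (2), flows (1), there (1) → 4 ✓
Line 3: yesterday (3), watches (2), again (2) → 7 ✓

Line 1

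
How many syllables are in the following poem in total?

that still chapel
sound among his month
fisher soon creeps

Line 1: that(1) + still(1) + chapel(2) = 4
Line 2: sound(1) + among(2) + his(1) + month(1) = 5
Line 3: fisher(2) + soon(1) + creeps(1) = 4
Total: 4 + 5 + 4 = 13

13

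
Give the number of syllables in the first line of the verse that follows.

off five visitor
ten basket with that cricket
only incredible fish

The first line: "off five visitor": 1+1+3 = 5

5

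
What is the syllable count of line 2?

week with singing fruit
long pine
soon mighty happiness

2

Line 2: long(1) + pine(1) = 2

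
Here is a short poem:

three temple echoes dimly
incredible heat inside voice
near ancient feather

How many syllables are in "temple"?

2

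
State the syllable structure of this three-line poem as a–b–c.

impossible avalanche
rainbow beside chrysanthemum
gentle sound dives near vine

Line 1: impossible(4) + avalanche(3) = 7
Line 2: rainbow(2) + beside(2) + chrysanthemum(4) = 8
Line 3: gentle(2) + sound(1) + dives(1) + near(1) + vine(1) = 6

7–8–6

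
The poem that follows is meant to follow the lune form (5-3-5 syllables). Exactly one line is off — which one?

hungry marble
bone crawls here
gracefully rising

The first line

Line 1: "hungry marble": 2+2 = 4 (expected 5)
Line 2: "bone crawls here": 1+1+1 = 3 ✓
Line 3: "gracefully rising": 3+2 = 5 ✓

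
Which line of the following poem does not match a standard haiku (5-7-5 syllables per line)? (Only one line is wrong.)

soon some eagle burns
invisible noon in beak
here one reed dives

Line 1: soon (1), some (1), eagle (2), burns (1) → 5 ✓
Line 2: invisible (4), noon (1), in (1), beak (1) → 7 ✓
Line 3: here (1), one (1), reed (1), dives (1) → 4 (expected 5)

The third line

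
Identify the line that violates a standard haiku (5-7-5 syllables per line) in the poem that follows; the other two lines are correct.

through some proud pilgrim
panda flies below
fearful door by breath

The second line

Line 1: through(1) + some(1) + proud(1) + pilgrim(2) = 5 ✓
Line 2: panda(2) + flies(1) + below(2) = 5 (expected 7)
Line 3: fearful(2) + door(1) + by(1) + breath(1) = 5 ✓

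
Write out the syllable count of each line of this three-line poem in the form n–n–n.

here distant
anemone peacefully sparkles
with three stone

3–9–3

Line 1: "here distant": 1+2 = 3
Line 2: "anemone peacefully sparkles": 4+3+2 = 9
Line 3: "with three stone": 1+1+1 = 3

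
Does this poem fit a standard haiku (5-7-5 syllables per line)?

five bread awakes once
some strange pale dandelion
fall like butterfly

Yes

Line 1: five (1), bread (1), awakes (2), once (1) → 5 ✓
Line 2: some (1), strange (1), pale (1), dandelion (4) → 7 ✓
Line 3: fall (1), like (1), butterfly (3) → 5 ✓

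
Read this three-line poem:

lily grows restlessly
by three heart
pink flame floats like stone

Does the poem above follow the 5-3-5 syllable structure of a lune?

No

Line 1: lily (2), grows (1), restlessly (3) → 6 (expected 5)
Line 2: by (1), three (1), heart (1) → 3 ✓
Line 3: pink (1), flame (1), floats (1), like (1), stone (1) → 5 ✓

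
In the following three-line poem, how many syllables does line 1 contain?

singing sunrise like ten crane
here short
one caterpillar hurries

Line 1: "singing sunrise like ten crane": 2+2+1+1+1 = 7

7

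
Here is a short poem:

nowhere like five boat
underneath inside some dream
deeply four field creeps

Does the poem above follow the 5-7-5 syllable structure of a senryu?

Yes

Line 1: nowhere(2) + like(1) + five(1) + boat(1) = 5 ✓
Line 2: underneath(3) + inside(2) + some(1) + dream(1) = 7 ✓
Line 3: deeply(2) + four(1) + field(1) + creeps(1) = 5 ✓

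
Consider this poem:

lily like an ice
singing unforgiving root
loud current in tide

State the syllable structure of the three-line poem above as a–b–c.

5–7–5

Line 1: lily (2), like (1), an (1), ice (1) → 5
Line 2: singing (2), unforgiving (4), root (1) → 7
Line 3: loud (1), current (2), in (1), tide (1) → 5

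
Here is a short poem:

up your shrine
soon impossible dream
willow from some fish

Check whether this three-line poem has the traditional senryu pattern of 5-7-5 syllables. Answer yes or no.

No

Line 1: up (1), your (1), shrine (1) → 3 (expected 5)
Line 2: soon (1), impossible (4), dream (1) → 6 (expected 7)
Line 3: willow (2), from (1), some (1), fish (1) → 5 ✓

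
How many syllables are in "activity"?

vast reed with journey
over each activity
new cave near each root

4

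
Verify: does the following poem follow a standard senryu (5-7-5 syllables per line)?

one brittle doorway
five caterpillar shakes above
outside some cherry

Line 1: "one brittle doorway": 1+2+2 = 5 ✓
Line 2: "five caterpillar shakes above": 1+4+1+2 = 8 (expected 7)
Line 3: "outside some cherry": 2+1+2 = 5 ✓

No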